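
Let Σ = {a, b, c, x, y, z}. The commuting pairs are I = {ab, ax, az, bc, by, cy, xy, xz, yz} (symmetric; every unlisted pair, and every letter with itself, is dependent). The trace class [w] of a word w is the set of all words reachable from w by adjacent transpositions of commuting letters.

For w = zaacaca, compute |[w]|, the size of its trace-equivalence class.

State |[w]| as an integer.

3

piece 0:z — minimal
piece 1:a — minimal
piece 2:a rests on {1:a}
piece 3:c rests on {0:z, 2:a}
piece 4:a rests on {3:c}
piece 5:c rests on {4:a}
piece 6:a rests on {5:c}
minimal pieces: {0:z, 1:a}
ways to finish when only these pieces remain (= sum over removing one remaining piece with nothing left below it):
  1 left: {6}→1
  2 left: {5,6}→1
  3 left: {4,5,6}→1
  4 left: {3,4,5,6}→1
  5 left: {0,3,4,5,6}→1  {2,3,4,5,6}→1
  placing 0:z first → 1 extensions
  placing 1:a first → 2 extensions
total linear extensions = 3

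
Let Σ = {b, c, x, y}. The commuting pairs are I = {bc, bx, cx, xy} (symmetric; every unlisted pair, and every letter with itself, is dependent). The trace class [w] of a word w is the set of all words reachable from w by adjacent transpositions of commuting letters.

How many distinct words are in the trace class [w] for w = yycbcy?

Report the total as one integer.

piece 0:y — minimal
piece 1:y rests on {0:y}
piece 2:c rests on {1:y}
piece 3:b rests on {1:y}
piece 4:c rests on {2:c}
piece 5:y rests on {3:b, 4:c}
minimal pieces: {0:y}
ways to finish when only these pieces remain (= sum over removing one remaining piece with nothing left below it):
  1 left: {5}→1
  2 left: {3,5}→1  {4,5}→1
  3 left: {2,4,5}→1  {3,4,5}→2
  4 left: {2,3,4,5}→3
  placing 0:y first → 3 extensions

3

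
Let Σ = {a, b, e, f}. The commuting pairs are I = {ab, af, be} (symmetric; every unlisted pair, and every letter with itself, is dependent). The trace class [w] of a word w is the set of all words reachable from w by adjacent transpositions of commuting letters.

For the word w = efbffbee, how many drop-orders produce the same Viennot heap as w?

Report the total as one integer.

piece 0:e — minimal
piece 1:f rests on {0:e}
piece 2:b rests on {1:f}
piece 3:f rests on {2:b}
piece 4:f rests on {3:f}
piece 5:b rests on {4:f}
piece 6:e rests on {4:f}
piece 7:e rests on {6:e}
minimal pieces: {0:e}
ways to finish when only these pieces remain (= sum over removing one remaining piece with nothing left below it):
  1 left: {5}→1  {7}→1
  2 left: {5,7}→2  {6,7}→1
  3 left: {5,6,7}→3
  4 left: {4,5,6,7}→3
  5 left: {3,4,5,6,7}→3
  6 left: {2,3,4,5,6,7}→3
  placing 0:e first → 3 extensions

3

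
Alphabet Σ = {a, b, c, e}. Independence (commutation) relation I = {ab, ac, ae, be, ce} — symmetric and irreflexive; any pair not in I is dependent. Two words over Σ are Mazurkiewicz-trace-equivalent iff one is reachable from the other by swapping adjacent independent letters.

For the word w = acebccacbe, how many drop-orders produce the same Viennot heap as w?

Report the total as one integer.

#0=a has no predecessor
#1=c has no predecessor
#2=e has no predecessor
#3=b depends on [1:c]
#4=c depends on [3:b]
#5=c depends on [4:c]
#6=a depends on [0:a]
#7=c depends on [5:c]
#8=b depends on [7:c]
#9=e depends on [2:e]
sources: [0:a, 1:c, 2:e]
N(rest) = Σ N(rest − s) over sources s of rest; N(one piece) = 1:
  size 1 → [6]=1  [8]=1  [9]=1
  size 2 → [0,6]=1  [2,9]=1  [6,8]=2  [6,9]=2  [7,8]=1  [8,9]=2
  size 3 → [0,6,8]=3  [0,6,9]=3  [2,6,9]=3  [2,8,9]=3  [5,7,8]=1  [6,7,8]=3  [6,8,9]=6  [7,8,9]=3
  size 4 → [0,2,6,9]=6  [0,6,7,8]=6  [0,6,8,9]=12  [2,6,8,9]=12  [2,7,8,9]=6  [4,5,7,8]=1  [5,6,7,8]=4  [5,7,8,9]=4  [6,7,8,9]=12
  size 5 → [0,2,6,8,9]=30  [0,5,6,7,8]=10  [0,6,7,8,9]=30  [2,5,7,8,9]=10  [2,6,7,8,9]=30  [3,4,5,7,8]=1  [4,5,6,7,8]=5  [4,5,7,8,9]=5  [5,6,7,8,9]=20
  size 6 → [0,2,6,7,8,9]=90  [0,4,5,6,7,8]=15  [0,5,6,7,8,9]=60  [1,3,4,5,7,8]=1  [2,4,5,7,8,9]=15  [2,5,6,7,8,9]=60  [3,4,5,6,7,8]=6  [3,4,5,7,8,9]=6  [4,5,6,7,8,9]=30
  size 7 → [0,2,5,6,7,8,9]=210  [0,3,4,5,6,7,8]=21  [0,4,5,6,7,8,9]=105  [1,3,4,5,6,7,8]=7  [1,3,4,5,7,8,9]=7  [2,3,4,5,7,8,9]=21  [2,4,5,6,7,8,9]=105  [3,4,5,6,7,8,9]=42
  size 8 → [0,1,3,4,5,6,7,8]=28  [0,2,4,5,6,7,8,9]=420  [0,3,4,5,6,7,8,9]=168  [1,2,3,4,5,7,8,9]=28  [1,3,4,5,6,7,8,9]=56  [2,3,4,5,6,7,8,9]=168
  first=0(a) contributes 252
  first=1(c) contributes 756
  first=2(e) contributes 252
|[w]| = 1260

1260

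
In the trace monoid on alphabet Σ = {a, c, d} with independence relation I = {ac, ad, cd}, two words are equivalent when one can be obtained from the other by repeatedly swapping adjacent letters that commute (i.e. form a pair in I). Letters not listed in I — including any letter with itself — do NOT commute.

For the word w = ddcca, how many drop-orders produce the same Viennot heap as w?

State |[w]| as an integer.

drop 0:d onto floor
drop 1:d onto {0:d}
drop 2:c onto floor
drop 3:c onto {2:c}
drop 4:a onto floor
ground layer = {0:d, 2:c, 4:a}
drop-orders for the pieces not yet dropped (sum over which currently-grounded one goes next):
  1 to go: {1} 1  {3} 1  {4} 1
  2 to go: {0,1} 1  {1,3} 2  {1,4} 2  {2,3} 1  {3,4} 2
  3 to go: {0,1,3} 3  {0,1,4} 3  {1,2,3} 3  {1,3,4} 6  {2,3,4} 3
  if 0:d drops first: 12 orders
  if 2:c drops first: 12 orders
  if 4:a drops first: 6 orders
heap linearizations: 30

30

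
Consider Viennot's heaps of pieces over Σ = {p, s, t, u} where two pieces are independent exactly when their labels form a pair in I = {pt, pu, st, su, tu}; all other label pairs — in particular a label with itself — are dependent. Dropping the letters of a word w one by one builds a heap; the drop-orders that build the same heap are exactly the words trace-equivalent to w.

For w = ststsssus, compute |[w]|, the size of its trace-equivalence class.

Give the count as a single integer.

#0=s has no predecessor
#1=t has no predecessor
#2=s depends on [0:s]
#3=t depends on [1:t]
#4=s depends on [2:s]
#5=s depends on [4:s]
#6=s depends on [5:s]
#7=u has no predecessor
#8=s depends on [6:s]
sources: [0:s, 1:t, 7:u]
N(rest) = Σ N(rest − s) over sources s of rest; N(one piece) = 1:
  size 1 → [3]=1  [7]=1  [8]=1
  size 2 → [1,3]=1  [3,7]=2  [3,8]=2  [6,8]=1  [7,8]=2
  size 3 → [1,3,7]=3  [1,3,8]=3  [3,6,8]=3  [3,7,8]=6  [5,6,8]=1  [6,7,8]=3
  size 4 → [1,3,6,8]=6  [1,3,7,8]=12  [3,5,6,8]=4  [3,6,7,8]=12  [4,5,6,8]=1  [5,6,7,8]=4
  size 5 → [1,3,5,6,8]=10  [1,3,6,7,8]=30  [2,4,5,6,8]=1  [3,4,5,6,8]=5  [3,5,6,7,8]=20  [4,5,6,7,8]=5
  size 6 → [0,2,4,5,6,8]=1  [1,3,4,5,6,8]=15  [1,3,5,6,7,8]=60  [2,3,4,5,6,8]=6  [2,4,5,6,7,8]=6  [3,4,5,6,7,8]=30
  size 7 → [0,2,3,4,5,6,8]=7  [0,2,4,5,6,7,8]=7  [1,2,3,4,5,6,8]=21  [1,3,4,5,6,7,8]=105  [2,3,4,5,6,7,8]=42
  first=0(s) contributes 168
  first=1(t) contributes 56
  first=7(u) contributes 28
|[w]| = 252

252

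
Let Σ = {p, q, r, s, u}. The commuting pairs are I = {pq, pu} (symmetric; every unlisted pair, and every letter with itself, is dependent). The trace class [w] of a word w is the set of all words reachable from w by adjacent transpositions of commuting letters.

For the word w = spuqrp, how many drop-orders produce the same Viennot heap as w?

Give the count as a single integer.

#0=s has no predecessor
#1=p depends on [0:s]
#2=u depends on [0:s]
#3=q depends on [2:u]
#4=r depends on [1:p, 3:q]
#5=p depends on [4:r]
sources: [0:s]
N(rest) = Σ N(rest − s) over sources s of rest; N(one piece) = 1:
  size 1 → [5]=1
  size 2 → [4,5]=1
  size 3 → [1,4,5]=1  [3,4,5]=1
  size 4 → [1,3,4,5]=2  [2,3,4,5]=1
  first=0(s) contributes 3

3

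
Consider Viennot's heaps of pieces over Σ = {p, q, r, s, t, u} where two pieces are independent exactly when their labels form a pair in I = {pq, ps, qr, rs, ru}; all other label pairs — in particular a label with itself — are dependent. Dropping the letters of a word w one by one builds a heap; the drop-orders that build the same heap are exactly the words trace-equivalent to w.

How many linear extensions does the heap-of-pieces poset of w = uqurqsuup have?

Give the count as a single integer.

#0=u has no predecessor
#1=q depends on [0:u]
#2=u depends on [1:q]
#3=r has no predecessor
#4=q depends on [2:u]
#5=s depends on [4:q]
#6=u depends on [5:s]
#7=u depends on [6:u]
#8=p depends on [3:r, 7:u]
sources: [0:u, 3:r]
N(rest) = Σ N(rest − s) over sources s of rest; N(one piece) = 1:
  size 1 → [8]=1
  size 2 → [3,8]=1  [7,8]=1
  size 3 → [3,7,8]=2  [6,7,8]=1
  size 4 → [3,6,7,8]=3  [5,6,7,8]=1
  size 5 → [3,5,6,7,8]=4  [4,5,6,7,8]=1
  size 6 → [2,4,5,6,7,8]=1  [3,4,5,6,7,8]=5
  size 7 → [1,2,4,5,6,7,8]=1  [2,3,4,5,6,7,8]=6
  first=0(u) contributes 7
  first=3(r) contributes 1
|[w]| = 8

8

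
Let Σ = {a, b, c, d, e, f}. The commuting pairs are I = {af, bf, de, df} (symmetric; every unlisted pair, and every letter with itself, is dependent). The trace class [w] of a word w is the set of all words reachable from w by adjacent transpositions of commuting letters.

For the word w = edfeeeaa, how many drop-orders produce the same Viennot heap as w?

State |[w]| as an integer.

6

#0=e has no predecessor
#1=d has no predecessor
#2=f depends on [0:e]
#3=e depends on [2:f]
#4=e depends on [3:e]
#5=e depends on [4:e]
#6=a depends on [1:d, 5:e]
#7=a depends on [6:a]
sources: [0:e, 1:d]
N(rest) = Σ N(rest − s) over sources s of rest; N(one piece) = 1:
  size 1 → [7]=1
  size 2 → [6,7]=1
  size 3 → [1,6,7]=1  [5,6,7]=1
  size 4 → [1,5,6,7]=2  [4,5,6,7]=1
  size 5 → [1,4,5,6,7]=3  [3,4,5,6,7]=1
  size 6 → [1,3,4,5,6,7]=4  [2,3,4,5,6,7]=1
  first=0(e) contributes 5
  first=1(d) contributes 1
|[w]| = 6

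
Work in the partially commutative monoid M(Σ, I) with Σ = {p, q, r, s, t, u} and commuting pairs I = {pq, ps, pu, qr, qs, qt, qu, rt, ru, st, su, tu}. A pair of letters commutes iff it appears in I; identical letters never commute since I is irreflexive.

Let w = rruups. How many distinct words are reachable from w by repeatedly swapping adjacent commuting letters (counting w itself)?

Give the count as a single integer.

drop 0:r onto floor
drop 1:r onto {0:r}
drop 2:u onto floor
drop 3:u onto {2:u}
drop 4:p onto {1:r}
drop 5:s onto {1:r}
ground layer = {0:r, 2:u}
drop-orders for the pieces not yet dropped (sum over which currently-grounded one goes next):
  1 to go: {3} 1  {4} 1  {5} 1
  2 to go: {2,3} 1  {3,4} 2  {3,5} 2  {4,5} 2
  3 to go: {1,4,5} 2  {2,3,4} 3  {2,3,5} 3  {3,4,5} 6
  4 to go: {0,1,4,5} 2  {1,3,4,5} 8  {2,3,4,5} 12
  if 0:r drops first: 20 orders
  if 2:u drops first: 10 orders
heap linearizations: 30

30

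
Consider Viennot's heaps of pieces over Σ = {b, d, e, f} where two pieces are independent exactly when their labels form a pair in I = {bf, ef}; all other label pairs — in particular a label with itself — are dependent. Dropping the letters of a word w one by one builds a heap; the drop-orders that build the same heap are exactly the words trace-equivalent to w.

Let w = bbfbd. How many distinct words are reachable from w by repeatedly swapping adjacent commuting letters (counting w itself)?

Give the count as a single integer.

4

piece 0:b — minimal
piece 1:b rests on {0:b}
piece 2:f — minimal
piece 3:b rests on {1:b}
piece 4:d rests on {2:f, 3:b}
minimal pieces: {0:b, 2:f}
ways to finish when only these pieces remain (= sum over removing one remaining piece with nothing left below it):
  1 left: {4}→1
  2 left: {2,4}→1  {3,4}→1
  3 left: {1,3,4}→1  {2,3,4}→2
  placing 0:b first → 3 extensions
  placing 2:f first → 1 extensions
total linear extensions = 4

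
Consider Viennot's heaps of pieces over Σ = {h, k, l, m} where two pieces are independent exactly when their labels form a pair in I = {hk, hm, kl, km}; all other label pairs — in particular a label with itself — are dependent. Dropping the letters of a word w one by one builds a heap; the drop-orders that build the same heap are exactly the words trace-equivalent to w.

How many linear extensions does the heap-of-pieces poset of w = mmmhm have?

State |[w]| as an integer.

drop 0:m onto floor
drop 1:m onto {0:m}
drop 2:m onto {1:m}
drop 3:h onto floor
drop 4:m onto {2:m}
ground layer = {0:m, 3:h}
drop-orders for the pieces not yet dropped (sum over which currently-grounded one goes next):
  1 to go: {3} 1  {4} 1
  2 to go: {2,4} 1  {3,4} 2
  3 to go: {1,2,4} 1  {2,3,4} 3
  if 0:m drops first: 4 orders
  if 3:h drops first: 1 orders
heap linearizations: 5

5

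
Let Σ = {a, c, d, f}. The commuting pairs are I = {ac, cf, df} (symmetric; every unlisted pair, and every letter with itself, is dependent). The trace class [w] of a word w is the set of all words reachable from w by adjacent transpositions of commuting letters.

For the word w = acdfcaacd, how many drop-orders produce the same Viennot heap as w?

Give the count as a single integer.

piece 0:a — minimal
piece 1:c — minimal
piece 2:d rests on {0:a, 1:c}
piece 3:f rests on {0:a}
piece 4:c rests on {2:d}
piece 5:a rests on {2:d, 3:f}
piece 6:a rests on {5:a}
piece 7:c rests on {4:c}
piece 8:d rests on {6:a, 7:c}
minimal pieces: {0:a, 1:c}
ways to finish when only these pieces remain (= sum over removing one remaining piece with nothing left below it):
  1 left: {8}→1
  2 left: {6,8}→1  {7,8}→1
  3 left: {4,7,8}→1  {5,6,8}→1  {6,7,8}→2
  4 left: {3,5,6,8}→1  {4,6,7,8}→3  {5,6,7,8}→3
  5 left: {3,5,6,7,8}→4  {4,5,6,7,8}→6
  6 left: {2,4,5,6,7,8}→6  {3,4,5,6,7,8}→10
  7 left: {1,2,4,5,6,7,8}→6  {2,3,4,5,6,7,8}→16
  placing 0:a first → 22 extensions
  placing 1:c first → 16 extensions
total linear extensions = 38

38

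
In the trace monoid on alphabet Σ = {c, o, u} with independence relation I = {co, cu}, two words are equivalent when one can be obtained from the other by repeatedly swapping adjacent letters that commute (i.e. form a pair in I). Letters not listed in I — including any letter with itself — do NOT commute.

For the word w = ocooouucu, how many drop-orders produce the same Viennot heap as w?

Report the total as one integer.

36

0(o) covers ∅
1(c) covers ∅
2(o) covers 0:o
3(o) covers 2:o
4(o) covers 3:o
5(u) covers 4:o
6(u) covers 5:u
7(c) covers 1:c
8(u) covers 6:u
floor of heap: 0:o, 1:c
completions by unplaced set U, small U first (add the entries for U minus each lowest piece of U):
  |U|=1: {7}:1  {8}:1
  |U|=2: {1,7}:1  {6,8}:1  {7,8}:2
  |U|=3: {1,7,8}:3  {5,6,8}:1  {6,7,8}:3
  |U|=4: {1,6,7,8}:6  {4,5,6,8}:1  {5,6,7,8}:4
  |U|=5: {1,5,6,7,8}:10  {3,4,5,6,8}:1  {4,5,6,7,8}:5
  |U|=6: {1,4,5,6,7,8}:15  {2,3,4,5,6,8}:1  {3,4,5,6,7,8}:6
  |U|=7: {0,2,3,4,5,6,8}:1  {1,3,4,5,6,7,8}:21  {2,3,4,5,6,7,8}:7
  start at 0(o): 28
  start at 1(c): 8
sum over floor = 36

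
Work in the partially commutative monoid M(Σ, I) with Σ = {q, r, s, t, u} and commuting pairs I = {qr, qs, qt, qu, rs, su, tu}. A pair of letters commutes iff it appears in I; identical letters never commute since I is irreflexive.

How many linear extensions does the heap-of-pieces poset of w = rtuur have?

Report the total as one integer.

3

0(r) covers ∅
1(t) covers 0:r
2(u) covers 0:r
3(u) covers 2:u
4(r) covers 1:t, 3:u
floor of heap: 0:r
completions by unplaced set U, small U first (add the entries for U minus each lowest piece of U):
  |U|=1: {4}:1
  |U|=2: {1,4}:1  {3,4}:1
  |U|=3: {1,3,4}:2  {2,3,4}:1
  start at 0(r): 3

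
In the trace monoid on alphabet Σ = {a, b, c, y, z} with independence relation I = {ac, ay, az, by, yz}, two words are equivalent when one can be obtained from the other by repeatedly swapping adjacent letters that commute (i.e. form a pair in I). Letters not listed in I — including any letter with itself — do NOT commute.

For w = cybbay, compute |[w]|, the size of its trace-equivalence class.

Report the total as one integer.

10

drop 0:c onto floor
drop 1:y onto {0:c}
drop 2:b onto {0:c}
drop 3:b onto {2:b}
drop 4:a onto {3:b}
drop 5:y onto {1:y}
ground layer = {0:c}
drop-orders for the pieces not yet dropped (sum over which currently-grounded one goes next):
  1 to go: {4} 1  {5} 1
  2 to go: {1,5} 1  {3,4} 1  {4,5} 2
  3 to go: {1,4,5} 3  {2,3,4} 1  {3,4,5} 3
  4 to go: {1,3,4,5} 6  {2,3,4,5} 4
  if 0:c drops first: 10 orders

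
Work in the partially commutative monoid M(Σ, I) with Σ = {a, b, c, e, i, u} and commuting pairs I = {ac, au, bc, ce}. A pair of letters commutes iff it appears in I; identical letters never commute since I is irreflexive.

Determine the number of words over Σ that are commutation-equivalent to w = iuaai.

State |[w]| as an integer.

3

#0=i has no predecessor
#1=u depends on [0:i]
#2=a depends on [0:i]
#3=a depends on [2:a]
#4=i depends on [1:u, 3:a]
sources: [0:i]
N(rest) = Σ N(rest − s) over sources s of rest; N(one piece) = 1:
  size 1 → [4]=1
  size 2 → [1,4]=1  [3,4]=1
  size 3 → [1,3,4]=2  [2,3,4]=1
  first=0(i) contributes 3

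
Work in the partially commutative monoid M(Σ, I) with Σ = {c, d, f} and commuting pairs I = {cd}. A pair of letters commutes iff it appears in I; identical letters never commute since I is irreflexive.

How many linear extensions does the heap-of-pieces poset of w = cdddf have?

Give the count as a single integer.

4

piece 0:c — minimal
piece 1:d — minimal
piece 2:d rests on {1:d}
piece 3:d rests on {2:d}
piece 4:f rests on {0:c, 3:d}
minimal pieces: {0:c, 1:d}
ways to finish when only these pieces remain (= sum over removing one remaining piece with nothing left below it):
  1 left: {4}→1
  2 left: {0,4}→1  {3,4}→1
  3 left: {0,3,4}→2  {2,3,4}→1
  placing 0:c first → 1 extensions
  placing 1:d first → 3 extensions
total linear extensions = 4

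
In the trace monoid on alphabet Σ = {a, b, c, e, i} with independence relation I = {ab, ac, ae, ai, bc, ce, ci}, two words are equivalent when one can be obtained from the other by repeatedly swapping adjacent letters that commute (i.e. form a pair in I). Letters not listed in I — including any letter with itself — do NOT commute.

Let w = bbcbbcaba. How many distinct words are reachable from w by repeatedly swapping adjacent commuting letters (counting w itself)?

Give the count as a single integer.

756

#0=b has no predecessor
#1=b depends on [0:b]
#2=c has no predecessor
#3=b depends on [1:b]
#4=b depends on [3:b]
#5=c depends on [2:c]
#6=a has no predecessor
#7=b depends on [4:b]
#8=a depends on [6:a]
sources: [0:b, 2:c, 6:a]
N(rest) = Σ N(rest − s) over sources s of rest; N(one piece) = 1:
  size 1 → [5]=1  [7]=1  [8]=1
  size 2 → [2,5]=1  [4,7]=1  [5,7]=2  [5,8]=2  [6,8]=1  [7,8]=2
  size 3 → [2,5,7]=3  [2,5,8]=3  [3,4,7]=1  [4,5,7]=3  [4,7,8]=3  [5,6,8]=3  [5,7,8]=6  [6,7,8]=3
  size 4 → [1,3,4,7]=1  [2,4,5,7]=6  [2,5,6,8]=6  [2,5,7,8]=12  [3,4,5,7]=4  [3,4,7,8]=4  [4,5,7,8]=12  [4,6,7,8]=6  [5,6,7,8]=12
  size 5 → [0,1,3,4,7]=1  [1,3,4,5,7]=5  [1,3,4,7,8]=5  [2,3,4,5,7]=10  [2,4,5,7,8]=30  [2,5,6,7,8]=30  [3,4,5,7,8]=20  [3,4,6,7,8]=10  [4,5,6,7,8]=30
  size 6 → [0,1,3,4,5,7]=6  [0,1,3,4,7,8]=6  [1,2,3,4,5,7]=15  [1,3,4,5,7,8]=30  [1,3,4,6,7,8]=15  [2,3,4,5,7,8]=60  [2,4,5,6,7,8]=90  [3,4,5,6,7,8]=60
  size 7 → [0,1,2,3,4,5,7]=21  [0,1,3,4,5,7,8]=42  [0,1,3,4,6,7,8]=21  [1,2,3,4,5,7,8]=105  [1,3,4,5,6,7,8]=105  [2,3,4,5,6,7,8]=210
  first=0(b) contributes 420
  first=2(c) contributes 168
  first=6(a) contributes 168
|[w]| = 756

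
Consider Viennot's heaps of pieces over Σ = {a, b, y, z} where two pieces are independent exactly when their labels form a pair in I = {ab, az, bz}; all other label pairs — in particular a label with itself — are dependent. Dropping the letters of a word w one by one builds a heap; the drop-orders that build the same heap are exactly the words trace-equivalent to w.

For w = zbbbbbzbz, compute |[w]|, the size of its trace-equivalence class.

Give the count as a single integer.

84

piece 0:z — minimal
piece 1:b — minimal
piece 2:b rests on {1:b}
piece 3:b rests on {2:b}
piece 4:b rests on {3:b}
piece 5:b rests on {4:b}
piece 6:z rests on {0:z}
piece 7:b rests on {5:b}
piece 8:z rests on {6:z}
minimal pieces: {0:z, 1:b}
ways to finish when only these pieces remain (= sum over removing one remaining piece with nothing left below it):
  1 left: {7}→1  {8}→1
  2 left: {5,7}→1  {6,8}→1  {7,8}→2
  3 left: {0,6,8}→1  {4,5,7}→1  {5,7,8}→3  {6,7,8}→3
  4 left: {0,6,7,8}→4  {3,4,5,7}→1  {4,5,7,8}→4  {5,6,7,8}→6
  5 left: {0,5,6,7,8}→10  {2,3,4,5,7}→1  {3,4,5,7,8}→5  {4,5,6,7,8}→10
  6 left: {0,4,5,6,7,8}→20  {1,2,3,4,5,7}→1  {2,3,4,5,7,8}→6  {3,4,5,6,7,8}→15
  7 left: {0,3,4,5,6,7,8}→35  {1,2,3,4,5,7,8}→7  {2,3,4,5,6,7,8}→21
  placing 0:z first → 28 extensions
  placing 1:b first → 56 extensions
total linear extensions = 84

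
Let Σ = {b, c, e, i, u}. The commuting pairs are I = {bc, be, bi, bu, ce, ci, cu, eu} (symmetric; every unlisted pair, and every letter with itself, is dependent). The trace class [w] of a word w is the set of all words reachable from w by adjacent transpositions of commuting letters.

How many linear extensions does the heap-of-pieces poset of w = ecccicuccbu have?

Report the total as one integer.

2310

#0=e has no predecessor
#1=c has no predecessor
#2=c depends on [1:c]
#3=c depends on [2:c]
#4=i depends on [0:e]
#5=c depends on [3:c]
#6=u depends on [4:i]
#7=c depends on [5:c]
#8=c depends on [7:c]
#9=b has no predecessor
#10=u depends on [6:u]
sources: [0:e, 1:c, 9:b]
N(rest) = Σ N(rest − s) over sources s of rest; N(one piece) = 1:
  size 1 → [8]=1  [9]=1  [10]=1
  size 2 → [6,10]=1  [7,8]=1  [8,9]=2  [8,10]=2  [9,10]=2
  size 3 → [4,6,10]=1  [5,7,8]=1  [6,8,10]=3  [6,9,10]=3  [7,8,9]=3  [7,8,10]=3  [8,9,10]=6
  size 4 → [0,4,6,10]=1  [3,5,7,8]=1  [4,6,8,10]=4  [4,6,9,10]=4  [5,7,8,9]=4  [5,7,8,10]=4  [6,7,8,10]=6  [6,8,9,10]=12  [7,8,9,10]=12
  size 5 → [0,4,6,8,10]=5  [0,4,6,9,10]=5  [2,3,5,7,8]=1  [3,5,7,8,9]=5  [3,5,7,8,10]=5  [4,6,7,8,10]=10  [4,6,8,9,10]=20  [5,6,7,8,10]=10  [5,7,8,9,10]=20  [6,7,8,9,10]=30
  size 6 → [0,4,6,7,8,10]=15  [0,4,6,8,9,10]=30  [1,2,3,5,7,8]=1  [2,3,5,7,8,9]=6  [2,3,5,7,8,10]=6  [3,5,6,7,8,10]=15  [3,5,7,8,9,10]=30  [4,5,6,7,8,10]=20  [4,6,7,8,9,10]=60  [5,6,7,8,9,10]=60
  size 7 → [0,4,5,6,7,8,10]=35  [0,4,6,7,8,9,10]=105  [1,2,3,5,7,8,9]=7  [1,2,3,5,7,8,10]=7  [2,3,5,6,7,8,10]=21  [2,3,5,7,8,9,10]=42  [3,4,5,6,7,8,10]=35  [3,5,6,7,8,9,10]=105  [4,5,6,7,8,9,10]=140
  size 8 → [0,3,4,5,6,7,8,10]=70  [0,4,5,6,7,8,9,10]=280  [1,2,3,5,6,7,8,10]=28  [1,2,3,5,7,8,9,10]=56  [2,3,4,5,6,7,8,10]=56  [2,3,5,6,7,8,9,10]=168  [3,4,5,6,7,8,9,10]=280
  size 9 → [0,2,3,4,5,6,7,8,10]=126  [0,3,4,5,6,7,8,9,10]=630  [1,2,3,4,5,6,7,8,10]=84  [1,2,3,5,6,7,8,9,10]=252  [2,3,4,5,6,7,8,9,10]=504
  first=0(e) contributes 840
  first=1(c) contributes 1260
  first=9(b) contributes 210
|[w]| = 2310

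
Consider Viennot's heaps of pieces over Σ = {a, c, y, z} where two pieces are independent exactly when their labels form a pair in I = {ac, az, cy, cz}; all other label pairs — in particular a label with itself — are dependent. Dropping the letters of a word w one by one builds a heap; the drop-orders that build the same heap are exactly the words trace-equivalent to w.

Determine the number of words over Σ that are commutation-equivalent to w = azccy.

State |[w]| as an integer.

20

0(a) covers ∅
1(z) covers ∅
2(c) covers ∅
3(c) covers 2:c
4(y) covers 0:a, 1:z
floor of heap: 0:a, 1:z, 2:c
completions by unplaced set U, small U first (add the entries for U minus each lowest piece of U):
  |U|=1: {3}:1  {4}:1
  |U|=2: {0,4}:1  {1,4}:1  {2,3}:1  {3,4}:2
  |U|=3: {0,1,4}:2  {0,3,4}:3  {1,3,4}:3  {2,3,4}:3
  start at 0(a): 6
  start at 1(z): 6
  start at 2(c): 8
sum over floor = 20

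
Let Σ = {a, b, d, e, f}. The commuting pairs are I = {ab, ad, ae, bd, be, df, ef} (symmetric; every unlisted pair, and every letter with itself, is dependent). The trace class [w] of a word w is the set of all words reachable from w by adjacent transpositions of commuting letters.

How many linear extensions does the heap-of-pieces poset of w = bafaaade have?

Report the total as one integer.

56

drop 0:b onto floor
drop 1:a onto floor
drop 2:f onto {0:b, 1:a}
drop 3:a onto {2:f}
drop 4:a onto {3:a}
drop 5:a onto {4:a}
drop 6:d onto floor
drop 7:e onto {6:d}
ground layer = {0:b, 1:a, 6:d}
drop-orders for the pieces not yet dropped (sum over which currently-grounded one goes next):
  1 to go: {5} 1  {7} 1
  2 to go: {4,5} 1  {5,7} 2  {6,7} 1
  3 to go: {3,4,5} 1  {4,5,7} 3  {5,6,7} 3
  4 to go: {2,3,4,5} 1  {3,4,5,7} 4  {4,5,6,7} 6
  5 to go: {0,2,3,4,5} 1  {1,2,3,4,5} 1  {2,3,4,5,7} 5  {3,4,5,6,7} 10
  6 to go: {0,1,2,3,4,5} 2  {0,2,3,4,5,7} 6  {1,2,3,4,5,7} 6  {2,3,4,5,6,7} 15
  if 0:b drops first: 21 orders
  if 1:a drops first: 21 orders
  if 6:d drops first: 14 orders
heap linearizations: 56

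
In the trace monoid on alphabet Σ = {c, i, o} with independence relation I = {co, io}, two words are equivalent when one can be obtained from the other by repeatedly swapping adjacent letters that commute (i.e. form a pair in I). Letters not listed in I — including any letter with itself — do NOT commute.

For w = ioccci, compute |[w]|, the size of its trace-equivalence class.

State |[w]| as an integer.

piece 0:i — minimal
piece 1:o — minimal
piece 2:c rests on {0:i}
piece 3:c rests on {2:c}
piece 4:c rests on {3:c}
piece 5:i rests on {4:c}
minimal pieces: {0:i, 1:o}
ways to finish when only these pieces remain (= sum over removing one remaining piece with nothing left below it):
  1 left: {1}→1  {5}→1
  2 left: {1,5}→2  {4,5}→1
  3 left: {1,4,5}→3  {3,4,5}→1
  4 left: {1,3,4,5}→4  {2,3,4,5}→1
  placing 0:i first → 5 extensions
  placing 1:o first → 1 extensions
total linear extensions = 6

6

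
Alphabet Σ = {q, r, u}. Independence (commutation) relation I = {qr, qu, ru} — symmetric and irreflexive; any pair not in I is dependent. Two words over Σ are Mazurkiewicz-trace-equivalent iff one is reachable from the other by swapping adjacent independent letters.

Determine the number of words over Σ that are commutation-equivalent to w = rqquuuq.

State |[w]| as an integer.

140

#0=r has no predecessor
#1=q has no predecessor
#2=q depends on [1:q]
#3=u has no predecessor
#4=u depends on [3:u]
#5=u depends on [4:u]
#6=q depends on [2:q]
sources: [0:r, 1:q, 3:u]
N(rest) = Σ N(rest − s) over sources s of rest; N(one piece) = 1:
  size 1 → [0]=1  [5]=1  [6]=1
  size 2 → [0,5]=2  [0,6]=2  [2,6]=1  [4,5]=1  [5,6]=2
  size 3 → [0,2,6]=3  [0,4,5]=3  [0,5,6]=6  [1,2,6]=1  [2,5,6]=3  [3,4,5]=1  [4,5,6]=3
  size 4 → [0,1,2,6]=4  [0,2,5,6]=12  [0,3,4,5]=4  [0,4,5,6]=12  [1,2,5,6]=4  [2,4,5,6]=6  [3,4,5,6]=4
  size 5 → [0,1,2,5,6]=20  [0,2,4,5,6]=30  [0,3,4,5,6]=20  [1,2,4,5,6]=10  [2,3,4,5,6]=10
  first=0(r) contributes 20
  first=1(q) contributes 60
  first=3(u) contributes 60
|[w]| = 140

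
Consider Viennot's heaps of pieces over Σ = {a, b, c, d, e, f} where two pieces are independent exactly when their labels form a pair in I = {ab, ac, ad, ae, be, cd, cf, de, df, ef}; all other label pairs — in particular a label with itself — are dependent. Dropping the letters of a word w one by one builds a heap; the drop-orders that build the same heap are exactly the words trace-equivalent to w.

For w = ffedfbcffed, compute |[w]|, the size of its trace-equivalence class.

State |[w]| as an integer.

0(f) covers ∅
1(f) covers 0:f
2(e) covers ∅
3(d) covers ∅
4(f) covers 1:f
5(b) covers 3:d, 4:f
6(c) covers 2:e, 5:b
7(f) covers 5:b
8(f) covers 7:f
9(e) covers 6:c
10(d) covers 5:b
floor of heap: 0:f, 2:e, 3:d
completions by unplaced set U, small U first (add the entries for U minus each lowest piece of U):
  |U|=1: {8}:1  {9}:1  {10}:1
  |U|=2: {6,9}:1  {7,8}:1  {8,9}:2  {8,10}:2  {9,10}:2
  |U|=3: {2,6,9}:1  {6,8,9}:3  {6,9,10}:3  {7,8,9}:3  {7,8,10}:3  {8,9,10}:6
  |U|=4: {2,6,8,9}:4  {2,6,9,10}:4  {6,7,8,9}:6  {6,8,9,10}:12  {7,8,9,10}:12
  |U|=5: {2,6,7,8,9}:10  {2,6,8,9,10}:20  {6,7,8,9,10}:30
  |U|=6: {2,6,7,8,9,10}:60  {5,6,7,8,9,10}:30
  |U|=7: {2,5,6,7,8,9,10}:90  {3,5,6,7,8,9,10}:30  {4,5,6,7,8,9,10}:30
  |U|=8: {1,4,5,6,7,8,9,10}:30  {2,3,5,6,7,8,9,10}:120  {2,4,5,6,7,8,9,10}:120  {3,4,5,6,7,8,9,10}:60
  |U|=9: {0,1,4,5,6,7,8,9,10}:30  {1,2,4,5,6,7,8,9,10}:150  {1,3,4,5,6,7,8,9,10}:90  {2,3,4,5,6,7,8,9,10}:300
  start at 0(f): 540
  start at 2(e): 120
  start at 3(d): 180
sum over floor = 840

840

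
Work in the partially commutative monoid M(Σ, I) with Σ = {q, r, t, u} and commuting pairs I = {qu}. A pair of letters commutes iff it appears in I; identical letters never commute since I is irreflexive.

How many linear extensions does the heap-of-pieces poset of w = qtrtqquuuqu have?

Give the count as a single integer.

#0=q has no predecessor
#1=t depends on [0:q]
#2=r depends on [1:t]
#3=t depends on [2:r]
#4=q depends on [3:t]
#5=q depends on [4:q]
#6=u depends on [3:t]
#7=u depends on [6:u]
#8=u depends on [7:u]
#9=q depends on [5:q]
#10=u depends on [8:u]
sources: [0:q]
N(rest) = Σ N(rest − s) over sources s of rest; N(one piece) = 1:
  size 1 → [9]=1  [10]=1
  size 2 → [5,9]=1  [8,10]=1  [9,10]=2
  size 3 → [4,5,9]=1  [5,9,10]=3  [7,8,10]=1  [8,9,10]=3
  size 4 → [4,5,9,10]=4  [5,8,9,10]=6  [6,7,8,10]=1  [7,8,9,10]=4
  size 5 → [4,5,8,9,10]=10  [5,7,8,9,10]=10  [6,7,8,9,10]=5
  size 6 → [4,5,7,8,9,10]=20  [5,6,7,8,9,10]=15
  size 7 → [4,5,6,7,8,9,10]=35
  size 8 → [3,4,5,6,7,8,9,10]=35
  size 9 → [2,3,4,5,6,7,8,9,10]=35
  first=0(q) contributes 35

35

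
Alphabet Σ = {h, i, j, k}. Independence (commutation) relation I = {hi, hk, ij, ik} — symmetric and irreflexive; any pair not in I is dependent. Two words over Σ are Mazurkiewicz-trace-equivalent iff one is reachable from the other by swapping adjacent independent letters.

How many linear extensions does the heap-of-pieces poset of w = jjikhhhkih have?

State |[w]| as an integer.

piece 0:j — minimal
piece 1:j rests on {0:j}
piece 2:i — minimal
piece 3:k rests on {1:j}
piece 4:h rests on {1:j}
piece 5:h rests on {4:h}
piece 6:h rests on {5:h}
piece 7:k rests on {3:k}
piece 8:i rests on {2:i}
piece 9:h rests on {6:h}
minimal pieces: {0:j, 2:i}
ways to finish when only these pieces remain (= sum over removing one remaining piece with nothing left below it):
  1 left: {7}→1  {8}→1  {9}→1
  2 left: {2,8}→1  {3,7}→1  {6,9}→1  {7,8}→2  {7,9}→2  {8,9}→2
  3 left: {2,7,8}→3  {2,8,9}→3  {3,7,8}→3  {3,7,9}→3  {5,6,9}→1  {6,7,9}→3  {6,8,9}→3  {7,8,9}→6
  4 left: {2,3,7,8}→6  {2,6,8,9}→6  {2,7,8,9}→12  {3,6,7,9}→6  {3,7,8,9}→12  {4,5,6,9}→1  {5,6,7,9}→4  {5,6,8,9}→4  {6,7,8,9}→12
  5 left: {2,3,7,8,9}→30  {2,5,6,8,9}→10  {2,6,7,8,9}→30  {3,5,6,7,9}→10  {3,6,7,8,9}→30  {4,5,6,7,9}→5  {4,5,6,8,9}→5  {5,6,7,8,9}→20
  6 left: {2,3,6,7,8,9}→90  {2,4,5,6,8,9}→15  {2,5,6,7,8,9}→60  {3,4,5,6,7,9}→15  {3,5,6,7,8,9}→60  {4,5,6,7,8,9}→30
  7 left: {1,3,4,5,6,7,9}→15  {2,3,5,6,7,8,9}→210  {2,4,5,6,7,8,9}→105  {3,4,5,6,7,8,9}→105
  8 left: {0,1,3,4,5,6,7,9}→15  {1,3,4,5,6,7,8,9}→120  {2,3,4,5,6,7,8,9}→420
  placing 0:j first → 540 extensions
  placing 2:i first → 135 extensions
total linear extensions = 675

675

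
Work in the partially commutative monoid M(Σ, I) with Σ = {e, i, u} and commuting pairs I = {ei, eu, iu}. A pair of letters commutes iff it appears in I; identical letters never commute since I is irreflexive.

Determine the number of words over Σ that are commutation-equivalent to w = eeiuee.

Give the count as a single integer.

piece 0:e — minimal
piece 1:e rests on {0:e}
piece 2:i — minimal
piece 3:u — minimal
piece 4:e rests on {1:e}
piece 5:e rests on {4:e}
minimal pieces: {0:e, 2:i, 3:u}
ways to finish when only these pieces remain (= sum over removing one remaining piece with nothing left below it):
  1 left: {2}→1  {3}→1  {5}→1
  2 left: {2,3}→2  {2,5}→2  {3,5}→2  {4,5}→1
  3 left: {1,4,5}→1  {2,3,5}→6  {2,4,5}→3  {3,4,5}→3
  4 left: {0,1,4,5}→1  {1,2,4,5}→4  {1,3,4,5}→4  {2,3,4,5}→12
  placing 0:e first → 20 extensions
  placing 2:i first → 5 extensions
  placing 3:u first → 5 extensions
total linear extensions = 30

30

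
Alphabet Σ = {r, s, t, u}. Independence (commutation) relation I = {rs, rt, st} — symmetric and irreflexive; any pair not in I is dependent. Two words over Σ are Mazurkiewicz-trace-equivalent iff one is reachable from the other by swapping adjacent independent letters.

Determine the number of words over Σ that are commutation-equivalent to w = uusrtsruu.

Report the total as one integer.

30

piece 0:u — minimal
piece 1:u rests on {0:u}
piece 2:s rests on {1:u}
piece 3:r rests on {1:u}
piece 4:t rests on {1:u}
piece 5:s rests on {2:s}
piece 6:r rests on {3:r}
piece 7:u rests on {4:t, 5:s, 6:r}
piece 8:u rests on {7:u}
minimal pieces: {0:u}
ways to finish when only these pieces remain (= sum over removing one remaining piece with nothing left below it):
  1 left: {8}→1
  2 left: {7,8}→1
  3 left: {4,7,8}→1  {5,7,8}→1  {6,7,8}→1
  4 left: {2,5,7,8}→1  {3,6,7,8}→1  {4,5,7,8}→2  {4,6,7,8}→2  {5,6,7,8}→2
  5 left: {2,4,5,7,8}→3  {2,5,6,7,8}→3  {3,4,6,7,8}→3  {3,5,6,7,8}→3  {4,5,6,7,8}→6
  6 left: {2,3,5,6,7,8}→6  {2,4,5,6,7,8}→12  {3,4,5,6,7,8}→12
  7 left: {2,3,4,5,6,7,8}→30
  placing 0:u first → 30 extensions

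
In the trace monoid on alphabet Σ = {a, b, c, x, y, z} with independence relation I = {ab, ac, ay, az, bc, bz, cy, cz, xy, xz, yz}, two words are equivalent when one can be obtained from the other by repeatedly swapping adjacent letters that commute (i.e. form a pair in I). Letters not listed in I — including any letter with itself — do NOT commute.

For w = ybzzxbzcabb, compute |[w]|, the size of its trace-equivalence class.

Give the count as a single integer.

#0=y has no predecessor
#1=b depends on [0:y]
#2=z has no predecessor
#3=z depends on [2:z]
#4=x depends on [1:b]
#5=b depends on [4:x]
#6=z depends on [3:z]
#7=c depends on [4:x]
#8=a depends on [4:x]
#9=b depends on [5:b]
#10=b depends on [9:b]
sources: [0:y, 2:z]
N(rest) = Σ N(rest − s) over sources s of rest; N(one piece) = 1:
  size 1 → [6]=1  [7]=1  [8]=1  [10]=1
  size 2 → [3,6]=1  [6,7]=2  [6,8]=2  [6,10]=2  [7,8]=2  [7,10]=2  [8,10]=2  [9,10]=1
  size 3 → [2,3,6]=1  [3,6,7]=3  [3,6,8]=3  [3,6,10]=3  [5,9,10]=1  [6,7,8]=6  [6,7,10]=6  [6,8,10]=6  [6,9,10]=3  [7,8,10]=6  [7,9,10]=3  [8,9,10]=3
  size 4 → [2,3,6,7]=4  [2,3,6,8]=4  [2,3,6,10]=4  [3,6,7,8]=12  [3,6,7,10]=12  [3,6,8,10]=12  [3,6,9,10]=6  [5,6,9,10]=4  [5,7,9,10]=4  [5,8,9,10]=4  [6,7,8,10]=24  [6,7,9,10]=12  [6,8,9,10]=12  [7,8,9,10]=12
  size 5 → [2,3,6,7,8]=20  [2,3,6,7,10]=20  [2,3,6,8,10]=20  [2,3,6,9,10]=10  [3,5,6,9,10]=10  [3,6,7,8,10]=60  [3,6,7,9,10]=30  [3,6,8,9,10]=30  [5,6,7,9,10]=20  [5,6,8,9,10]=20  [5,7,8,9,10]=20  [6,7,8,9,10]=60
  size 6 → [2,3,5,6,9,10]=20  [2,3,6,7,8,10]=120  [2,3,6,7,9,10]=60  [2,3,6,8,9,10]=60  [3,5,6,7,9,10]=60  [3,5,6,8,9,10]=60  [3,6,7,8,9,10]=180  [4,5,7,8,9,10]=20  [5,6,7,8,9,10]=120
  size 7 → [1,4,5,7,8,9,10]=20  [2,3,5,6,7,9,10]=140  [2,3,5,6,8,9,10]=140  [2,3,6,7,8,9,10]=420  [3,5,6,7,8,9,10]=420  [4,5,6,7,8,9,10]=140
  size 8 → [0,1,4,5,7,8,9,10]=20  [1,4,5,6,7,8,9,10]=160  [2,3,5,6,7,8,9,10]=1120  [3,4,5,6,7,8,9,10]=560
  size 9 → [0,1,4,5,6,7,8,9,10]=180  [1,3,4,5,6,7,8,9,10]=720  [2,3,4,5,6,7,8,9,10]=1680
  first=0(y) contributes 2400
  first=2(z) contributes 900
|[w]| = 3300

3300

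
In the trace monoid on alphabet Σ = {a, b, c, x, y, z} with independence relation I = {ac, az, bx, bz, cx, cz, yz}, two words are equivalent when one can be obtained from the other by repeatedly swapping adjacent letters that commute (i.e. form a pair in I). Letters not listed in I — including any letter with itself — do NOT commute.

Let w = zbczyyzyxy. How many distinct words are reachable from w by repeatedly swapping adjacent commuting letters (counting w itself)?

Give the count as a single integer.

56

0(z) covers ∅
1(b) covers ∅
2(c) covers 1:b
3(z) covers 0:z
4(y) covers 2:c
5(y) covers 4:y
6(z) covers 3:z
7(y) covers 5:y
8(x) covers 6:z, 7:y
9(y) covers 8:x
floor of heap: 0:z, 1:b
completions by unplaced set U, small U first (add the entries for U minus each lowest piece of U):
  |U|=1: {9}:1
  |U|=2: {8,9}:1
  |U|=3: {6,8,9}:1  {7,8,9}:1
  |U|=4: {3,6,8,9}:1  {5,7,8,9}:1  {6,7,8,9}:2
  |U|=5: {0,3,6,8,9}:1  {3,6,7,8,9}:3  {4,5,7,8,9}:1  {5,6,7,8,9}:3
  |U|=6: {0,3,6,7,8,9}:4  {2,4,5,7,8,9}:1  {3,5,6,7,8,9}:6  {4,5,6,7,8,9}:4
  |U|=7: {0,3,5,6,7,8,9}:10  {1,2,4,5,7,8,9}:1  {2,4,5,6,7,8,9}:5  {3,4,5,6,7,8,9}:10
  |U|=8: {0,3,4,5,6,7,8,9}:20  {1,2,4,5,6,7,8,9}:6  {2,3,4,5,6,7,8,9}:15
  start at 0(z): 21
  start at 1(b): 35
sum over floor = 56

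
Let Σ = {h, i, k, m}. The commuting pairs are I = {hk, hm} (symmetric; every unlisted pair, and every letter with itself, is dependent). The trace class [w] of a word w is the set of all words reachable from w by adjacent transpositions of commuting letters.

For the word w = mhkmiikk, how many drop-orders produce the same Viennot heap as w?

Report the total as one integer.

drop 0:m onto floor
drop 1:h onto floor
drop 2:k onto {0:m}
drop 3:m onto {2:k}
drop 4:i onto {1:h, 3:m}
drop 5:i onto {4:i}
drop 6:k onto {5:i}
drop 7:k onto {6:k}
ground layer = {0:m, 1:h}
drop-orders for the pieces not yet dropped (sum over which currently-grounded one goes next):
  1 to go: {7} 1
  2 to go: {6,7} 1
  3 to go: {5,6,7} 1
  4 to go: {4,5,6,7} 1
  5 to go: {1,4,5,6,7} 1  {3,4,5,6,7} 1
  6 to go: {1,3,4,5,6,7} 2  {2,3,4,5,6,7} 1
  if 0:m drops first: 3 orders
  if 1:h drops first: 1 orders
heap linearizations: 4

4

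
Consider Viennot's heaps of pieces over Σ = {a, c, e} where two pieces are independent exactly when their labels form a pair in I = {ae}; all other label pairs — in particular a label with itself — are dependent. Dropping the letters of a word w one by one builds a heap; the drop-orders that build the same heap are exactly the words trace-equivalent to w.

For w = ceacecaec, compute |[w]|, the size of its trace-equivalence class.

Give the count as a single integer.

#0=c has no predecessor
#1=e depends on [0:c]
#2=a depends on [0:c]
#3=c depends on [1:e, 2:a]
#4=e depends on [3:c]
#5=c depends on [4:e]
#6=a depends on [5:c]
#7=e depends on [5:c]
#8=c depends on [6:a, 7:e]
sources: [0:c]
N(rest) = Σ N(rest − s) over sources s of rest; N(one piece) = 1:
  size 1 → [8]=1
  size 2 → [6,8]=1  [7,8]=1
  size 3 → [6,7,8]=2
  size 4 → [5,6,7,8]=2
  size 5 → [4,5,6,7,8]=2
  size 6 → [3,4,5,6,7,8]=2
  size 7 → [1,3,4,5,6,7,8]=2  [2,3,4,5,6,7,8]=2
  first=0(c) contributes 4

4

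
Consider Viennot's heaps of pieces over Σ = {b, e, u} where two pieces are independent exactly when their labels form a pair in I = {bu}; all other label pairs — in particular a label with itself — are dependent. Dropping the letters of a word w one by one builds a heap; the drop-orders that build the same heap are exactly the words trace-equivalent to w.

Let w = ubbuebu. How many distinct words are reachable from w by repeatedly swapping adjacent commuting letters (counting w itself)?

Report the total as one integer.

12

0(u) covers ∅
1(b) covers ∅
2(b) covers 1:b
3(u) covers 0:u
4(e) covers 2:b, 3:u
5(b) covers 4:e
6(u) covers 4:e
floor of heap: 0:u, 1:b
completions by unplaced set U, small U first (add the entries for U minus each lowest piece of U):
  |U|=1: {5}:1  {6}:1
  |U|=2: {5,6}:2
  |U|=3: {4,5,6}:2
  |U|=4: {2,4,5,6}:2  {3,4,5,6}:2
  |U|=5: {0,3,4,5,6}:2  {1,2,4,5,6}:2  {2,3,4,5,6}:4
  start at 0(u): 6
  start at 1(b): 6
sum over floor = 12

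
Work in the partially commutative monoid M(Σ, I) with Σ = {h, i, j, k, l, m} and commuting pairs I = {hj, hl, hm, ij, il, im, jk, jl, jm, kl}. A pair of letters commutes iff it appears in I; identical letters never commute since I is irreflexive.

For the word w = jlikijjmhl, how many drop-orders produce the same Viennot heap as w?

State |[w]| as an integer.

drop 0:j onto floor
drop 1:l onto floor
drop 2:i onto floor
drop 3:k onto {2:i}
drop 4:i onto {3:k}
drop 5:j onto {0:j}
drop 6:j onto {5:j}
drop 7:m onto {1:l, 3:k}
drop 8:h onto {4:i}
drop 9:l onto {7:m}
ground layer = {0:j, 1:l, 2:i}
drop-orders for the pieces not yet dropped (sum over which currently-grounded one goes next):
  1 to go: {6} 1  {8} 1  {9} 1
  2 to go: {4,8} 1  {5,6} 1  {6,8} 2  {6,9} 2  {7,9} 1  {8,9} 2
  3 to go: {0,5,6} 1  {1,7,9} 1  {4,6,8} 3  {4,8,9} 3  {5,6,8} 3  {5,6,9} 3  {6,7,9} 3  {6,8,9} 6  {7,8,9} 3
  4 to go: {0,5,6,8} 4  {0,5,6,9} 4  {1,6,7,9} 4  {1,7,8,9} 4  {4,5,6,8} 6  {4,6,8,9} 12  {4,7,8,9} 6  {5,6,7,9} 6  {5,6,8,9} 12  {6,7,8,9} 12
  5 to go: {0,4,5,6,8} 10  {0,5,6,7,9} 10  {0,5,6,8,9} 20  {1,4,7,8,9} 10  {1,5,6,7,9} 10  {1,6,7,8,9} 20  {3,4,7,8,9} 6  {4,5,6,8,9} 30  {4,6,7,8,9} 30  {5,6,7,8,9} 30
  6 to go: {0,1,5,6,7,9} 20  {0,4,5,6,8,9} 60  {0,5,6,7,8,9} 60  {1,3,4,7,8,9} 16  {1,4,6,7,8,9} 60  {1,5,6,7,8,9} 60  {2,3,4,7,8,9} 6  {3,4,6,7,8,9} 36  {4,5,6,7,8,9} 90
  7 to go: {0,1,5,6,7,8,9} 140  {0,4,5,6,7,8,9} 210  {1,2,3,4,7,8,9} 22  {1,3,4,6,7,8,9} 112  {1,4,5,6,7,8,9} 210  {2,3,4,6,7,8,9} 42  {3,4,5,6,7,8,9} 126
  8 to go: {0,1,4,5,6,7,8,9} 560  {0,3,4,5,6,7,8,9} 336  {1,2,3,4,6,7,8,9} 176  {1,3,4,5,6,7,8,9} 448  {2,3,4,5,6,7,8,9} 168
  if 0:j drops first: 792 orders
  if 1:l drops first: 504 orders
  if 2:i drops first: 1344 orders
heap linearizations: 2640

2640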